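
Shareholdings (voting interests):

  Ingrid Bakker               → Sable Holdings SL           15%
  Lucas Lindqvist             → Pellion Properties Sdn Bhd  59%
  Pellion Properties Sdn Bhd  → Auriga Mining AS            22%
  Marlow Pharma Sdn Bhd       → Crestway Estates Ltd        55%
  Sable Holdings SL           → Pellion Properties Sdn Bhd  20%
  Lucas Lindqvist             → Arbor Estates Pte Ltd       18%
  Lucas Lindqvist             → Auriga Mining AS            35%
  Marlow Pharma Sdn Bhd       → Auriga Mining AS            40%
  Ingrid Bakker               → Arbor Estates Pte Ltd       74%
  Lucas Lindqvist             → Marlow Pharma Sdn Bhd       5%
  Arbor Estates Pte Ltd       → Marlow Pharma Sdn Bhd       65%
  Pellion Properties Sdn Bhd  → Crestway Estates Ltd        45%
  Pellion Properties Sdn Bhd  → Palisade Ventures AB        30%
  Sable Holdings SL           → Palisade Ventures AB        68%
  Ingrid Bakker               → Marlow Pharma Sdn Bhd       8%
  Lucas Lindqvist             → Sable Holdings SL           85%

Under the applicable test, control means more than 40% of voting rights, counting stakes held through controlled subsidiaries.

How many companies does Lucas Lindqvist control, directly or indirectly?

Lucas holds 85% of Sable, so Lucas controls Sable.
Lucas and Sable together hold 59% + 20% = 79% of Pellion, so Lucas controls Pellion.
Sable and Pellion together hold 68% + 30% = 98% of Palisade, so Lucas controls Palisade.
Lucas and Pellion together hold 35% + 22% = 57% of Auriga, so Lucas controls Auriga.
Pellion holds 45% of Crestway, so Lucas controls Crestway.
No other company's threshold is met.
Lucas controls 5 companies.

5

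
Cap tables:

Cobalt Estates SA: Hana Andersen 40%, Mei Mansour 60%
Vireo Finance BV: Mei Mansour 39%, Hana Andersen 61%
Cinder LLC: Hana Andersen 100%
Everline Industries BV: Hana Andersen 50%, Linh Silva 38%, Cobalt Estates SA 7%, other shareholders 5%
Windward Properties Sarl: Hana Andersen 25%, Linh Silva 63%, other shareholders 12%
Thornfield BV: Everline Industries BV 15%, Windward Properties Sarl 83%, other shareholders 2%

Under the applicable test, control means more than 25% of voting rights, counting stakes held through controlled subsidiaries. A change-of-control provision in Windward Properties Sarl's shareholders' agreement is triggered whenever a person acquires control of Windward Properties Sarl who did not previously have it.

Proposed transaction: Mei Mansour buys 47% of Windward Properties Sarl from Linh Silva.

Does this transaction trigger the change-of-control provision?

The purchase adds only to Mei's holdings (Linh's stake shrinks), so Mei is the only person who could newly come to control Windward.
Mei holds 60% of Cobalt, so Mei controls Cobalt.
Mei holds 39% of Vireo, so Mei controls Vireo.
Neither Mei nor any entity Mei controls holds any voting interest in Windward.
So before the transaction, Mei does not control Windward.
After the purchase, Mei holds 47% of Windward directly, and Linh's stake falls to 16%.
Mei holds 47% of Windward, so Mei controls Windward.
Mei did not control Windward before and does after, so the clause is triggered.

Yes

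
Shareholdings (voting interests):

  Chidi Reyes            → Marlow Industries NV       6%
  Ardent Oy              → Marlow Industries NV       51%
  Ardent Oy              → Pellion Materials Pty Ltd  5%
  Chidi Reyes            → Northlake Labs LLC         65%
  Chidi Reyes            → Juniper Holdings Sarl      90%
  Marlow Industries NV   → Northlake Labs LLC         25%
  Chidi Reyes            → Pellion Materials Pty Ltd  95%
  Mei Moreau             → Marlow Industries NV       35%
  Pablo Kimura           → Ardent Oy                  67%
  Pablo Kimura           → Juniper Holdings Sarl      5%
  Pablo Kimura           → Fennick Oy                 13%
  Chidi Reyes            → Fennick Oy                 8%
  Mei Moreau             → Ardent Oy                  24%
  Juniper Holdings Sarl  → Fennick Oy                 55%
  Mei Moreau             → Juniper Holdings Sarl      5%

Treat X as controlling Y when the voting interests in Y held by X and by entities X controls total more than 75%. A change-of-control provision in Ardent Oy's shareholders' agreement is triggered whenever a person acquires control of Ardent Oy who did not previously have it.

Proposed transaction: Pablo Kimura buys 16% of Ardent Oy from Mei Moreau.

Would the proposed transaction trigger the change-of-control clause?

The purchase adds only to Pablo's holdings (Mei's stake shrinks), so Pablo is the only person who could newly come to control Ardent.
Pablo's largest direct stake is 67% in Ardent, which does not meet the threshold, so Pablo controls no company.
In Ardent, Pablo's side holds only 67%, not > 75%.
So before the transaction, Pablo does not control Ardent.
After the purchase, Pablo's direct stake in Ardent rises to 67% + 16% = 83%, and Mei's stake falls to 8%.
Pablo holds 83% of Ardent, so Pablo controls Ardent.
Pablo did not control Ardent before and does after, so the clause is triggered.

Yes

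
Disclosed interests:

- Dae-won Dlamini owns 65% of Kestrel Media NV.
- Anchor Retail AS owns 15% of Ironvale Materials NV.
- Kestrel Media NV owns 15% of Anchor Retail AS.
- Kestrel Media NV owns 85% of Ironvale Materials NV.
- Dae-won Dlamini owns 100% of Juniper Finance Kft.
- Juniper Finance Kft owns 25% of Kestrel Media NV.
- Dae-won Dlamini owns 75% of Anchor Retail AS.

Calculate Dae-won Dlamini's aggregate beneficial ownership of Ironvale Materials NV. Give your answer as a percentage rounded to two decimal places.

89.78%

Dae-won reaches Ironvale along 5 paths.
Via Juniper → Kestrel → Anchor: 100% × 25% × 15% × 15% = 0.5625%.
Via Kestrel → Anchor: 65% × 15% × 15% = 1.4625%.
Via Anchor: 75% × 15% = 11.25%.
Via Juniper → Kestrel: 100% × 25% × 85% = 21.25%.
Via Kestrel: 65% × 85% = 55.25%.
Total: 0.5625% + 1.4625% + 11.25% + 21.25% + 55.25% = 89.775%.
Rounded: 89.78%.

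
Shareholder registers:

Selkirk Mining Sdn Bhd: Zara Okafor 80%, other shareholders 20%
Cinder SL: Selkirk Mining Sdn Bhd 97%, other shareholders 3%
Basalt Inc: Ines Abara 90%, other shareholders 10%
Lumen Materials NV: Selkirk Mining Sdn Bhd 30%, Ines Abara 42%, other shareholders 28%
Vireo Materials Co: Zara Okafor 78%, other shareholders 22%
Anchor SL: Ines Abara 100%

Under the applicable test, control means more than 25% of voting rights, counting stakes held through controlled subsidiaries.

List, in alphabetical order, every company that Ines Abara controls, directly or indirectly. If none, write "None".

Ines holds 90% of Basalt, so Ines controls Basalt.
Ines holds 42% of Lumen, so Ines controls Lumen.
Ines holds 100% of Anchor, so Ines controls Anchor.
No other company's threshold is met.

Anchor SL, Basalt Inc, Lumen Materials NV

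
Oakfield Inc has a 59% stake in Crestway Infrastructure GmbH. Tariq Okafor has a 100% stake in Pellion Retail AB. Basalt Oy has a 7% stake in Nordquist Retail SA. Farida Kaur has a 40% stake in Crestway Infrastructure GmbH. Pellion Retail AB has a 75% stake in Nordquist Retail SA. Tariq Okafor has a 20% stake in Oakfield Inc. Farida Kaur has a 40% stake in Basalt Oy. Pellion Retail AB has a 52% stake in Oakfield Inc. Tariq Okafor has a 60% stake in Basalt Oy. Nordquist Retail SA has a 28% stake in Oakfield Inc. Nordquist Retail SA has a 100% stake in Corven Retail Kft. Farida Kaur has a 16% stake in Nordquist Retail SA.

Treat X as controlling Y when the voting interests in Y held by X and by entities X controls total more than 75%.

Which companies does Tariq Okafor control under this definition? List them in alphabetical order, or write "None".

Pellion Retail AB

Tariq holds 100% of Pellion, so Tariq controls Pellion.
No other company's threshold is met.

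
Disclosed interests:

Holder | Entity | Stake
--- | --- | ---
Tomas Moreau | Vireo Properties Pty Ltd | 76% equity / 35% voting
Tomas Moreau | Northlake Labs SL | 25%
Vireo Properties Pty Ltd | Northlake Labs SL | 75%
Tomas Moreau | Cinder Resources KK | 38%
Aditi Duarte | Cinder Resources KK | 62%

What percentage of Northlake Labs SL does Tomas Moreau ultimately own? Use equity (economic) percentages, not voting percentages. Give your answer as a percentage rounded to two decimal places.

82.00%

Tomas reaches Northlake along 2 paths.
Direct stake: 25% = 25%.
Via Vireo: 76% × 75% = 57%.
Total: 25% + 57% = 82%.
Rounded: 82.00%.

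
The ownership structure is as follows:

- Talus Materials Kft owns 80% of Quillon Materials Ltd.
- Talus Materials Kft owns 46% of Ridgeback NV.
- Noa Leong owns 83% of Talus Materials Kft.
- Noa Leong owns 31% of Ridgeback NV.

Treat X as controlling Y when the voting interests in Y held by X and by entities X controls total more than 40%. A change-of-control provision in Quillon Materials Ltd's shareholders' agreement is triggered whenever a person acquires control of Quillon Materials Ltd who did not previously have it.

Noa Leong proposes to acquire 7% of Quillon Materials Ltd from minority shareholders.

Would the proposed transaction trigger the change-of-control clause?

No

The purchase changes only Noa's holdings, so Noa is the only person who could newly come to control Quillon.
Noa holds 83% of Talus, so Noa controls Talus.
Talus holds 80% of Quillon, so Noa controls Quillon.
So Noa already controls Quillon before the transaction.
After the purchase, Noa holds 7% of Quillon directly.
Noa controlled Quillon already, so this is not a new person acquiring control; every other person's position is unchanged or reduced.
No new person acquires control, so the clause is not triggered.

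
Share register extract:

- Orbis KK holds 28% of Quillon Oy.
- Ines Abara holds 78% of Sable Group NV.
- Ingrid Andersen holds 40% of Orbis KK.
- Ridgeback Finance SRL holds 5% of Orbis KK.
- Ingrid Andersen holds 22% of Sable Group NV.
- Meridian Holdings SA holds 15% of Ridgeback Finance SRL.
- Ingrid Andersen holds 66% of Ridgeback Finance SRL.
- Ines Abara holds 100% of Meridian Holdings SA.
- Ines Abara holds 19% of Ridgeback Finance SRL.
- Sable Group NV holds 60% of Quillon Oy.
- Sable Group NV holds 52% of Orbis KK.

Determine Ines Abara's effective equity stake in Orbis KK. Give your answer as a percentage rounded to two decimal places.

42.26%

Ines reaches Orbis along 3 paths.
Via Sable: 78% × 52% = 40.56%.
Via Ridgeback: 19% × 5% = 0.95%.
Via Meridian → Ridgeback: 100% × 15% × 5% = 0.75%.
Total: 40.56% + 0.95% + 0.75% = 42.26%.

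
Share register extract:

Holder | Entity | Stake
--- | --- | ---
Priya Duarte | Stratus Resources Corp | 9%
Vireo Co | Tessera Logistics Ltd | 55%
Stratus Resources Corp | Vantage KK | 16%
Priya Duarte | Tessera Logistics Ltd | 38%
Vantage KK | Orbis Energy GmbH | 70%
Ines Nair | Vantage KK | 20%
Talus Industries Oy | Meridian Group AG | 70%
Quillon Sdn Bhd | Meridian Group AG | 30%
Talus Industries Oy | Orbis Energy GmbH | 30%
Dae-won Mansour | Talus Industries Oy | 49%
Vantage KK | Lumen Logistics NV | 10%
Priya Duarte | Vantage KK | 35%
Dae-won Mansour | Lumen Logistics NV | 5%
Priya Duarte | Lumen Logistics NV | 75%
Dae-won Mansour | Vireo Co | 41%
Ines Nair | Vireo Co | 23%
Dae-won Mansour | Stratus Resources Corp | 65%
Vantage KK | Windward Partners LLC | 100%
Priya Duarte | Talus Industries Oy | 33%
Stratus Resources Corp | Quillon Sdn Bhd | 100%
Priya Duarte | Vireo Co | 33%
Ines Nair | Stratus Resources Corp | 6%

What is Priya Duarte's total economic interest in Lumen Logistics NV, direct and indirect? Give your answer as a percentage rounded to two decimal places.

Priya reaches Lumen along 3 paths.
Direct stake: 75% = 75%.
Via Vantage: 35% × 10% = 3.5%.
Via Stratus → Vantage: 9% × 16% × 10% = 0.144%.
Total: 75% + 3.5% + 0.144% = 78.644%.
Rounded: 78.64%.

78.64%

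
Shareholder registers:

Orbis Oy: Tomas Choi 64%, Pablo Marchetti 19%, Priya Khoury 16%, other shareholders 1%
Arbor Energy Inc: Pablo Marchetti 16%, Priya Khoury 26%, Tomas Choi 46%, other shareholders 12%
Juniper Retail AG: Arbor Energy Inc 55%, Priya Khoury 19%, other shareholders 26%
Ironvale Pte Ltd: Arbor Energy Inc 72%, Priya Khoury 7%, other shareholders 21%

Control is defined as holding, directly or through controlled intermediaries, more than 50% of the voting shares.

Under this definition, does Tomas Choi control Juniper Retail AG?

Tomas holds 64% of Orbis, so Tomas controls Orbis.
Neither Tomas nor any entity Tomas controls holds any voting interest in Juniper.
So Tomas does not control Juniper.

No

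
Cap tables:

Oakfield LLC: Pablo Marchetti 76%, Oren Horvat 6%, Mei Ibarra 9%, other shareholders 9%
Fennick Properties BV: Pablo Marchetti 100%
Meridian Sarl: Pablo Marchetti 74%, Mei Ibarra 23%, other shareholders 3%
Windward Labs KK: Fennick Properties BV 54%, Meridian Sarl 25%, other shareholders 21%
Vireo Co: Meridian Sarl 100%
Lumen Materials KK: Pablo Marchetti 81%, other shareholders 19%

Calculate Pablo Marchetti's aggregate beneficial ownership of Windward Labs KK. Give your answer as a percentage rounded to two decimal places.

Pablo reaches Windward along 2 paths.
Via Fennick: 100% × 54% = 54%.
Via Meridian: 74% × 25% = 18.5%.
Total: 54% + 18.5% = 72.5%.
Rounded: 72.50%.

72.50%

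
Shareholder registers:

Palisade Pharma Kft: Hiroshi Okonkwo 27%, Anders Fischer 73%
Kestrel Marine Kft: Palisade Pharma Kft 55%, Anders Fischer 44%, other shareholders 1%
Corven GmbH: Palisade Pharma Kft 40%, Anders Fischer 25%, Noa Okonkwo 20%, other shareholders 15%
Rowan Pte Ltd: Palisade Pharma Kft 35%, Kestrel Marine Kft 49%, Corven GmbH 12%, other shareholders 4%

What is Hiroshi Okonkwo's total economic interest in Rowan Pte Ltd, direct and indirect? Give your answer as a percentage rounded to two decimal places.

18.02%

Hiroshi reaches Rowan along 3 paths.
Via Palisade: 27% × 35% = 9.45%.
Via Palisade → Kestrel: 27% × 55% × 49% = 7.2765%.
Via Palisade → Corven: 27% × 40% × 12% = 1.296%.
Total: 9.45% + 7.2765% + 1.296% = 18.0225%.
Rounded: 18.02%.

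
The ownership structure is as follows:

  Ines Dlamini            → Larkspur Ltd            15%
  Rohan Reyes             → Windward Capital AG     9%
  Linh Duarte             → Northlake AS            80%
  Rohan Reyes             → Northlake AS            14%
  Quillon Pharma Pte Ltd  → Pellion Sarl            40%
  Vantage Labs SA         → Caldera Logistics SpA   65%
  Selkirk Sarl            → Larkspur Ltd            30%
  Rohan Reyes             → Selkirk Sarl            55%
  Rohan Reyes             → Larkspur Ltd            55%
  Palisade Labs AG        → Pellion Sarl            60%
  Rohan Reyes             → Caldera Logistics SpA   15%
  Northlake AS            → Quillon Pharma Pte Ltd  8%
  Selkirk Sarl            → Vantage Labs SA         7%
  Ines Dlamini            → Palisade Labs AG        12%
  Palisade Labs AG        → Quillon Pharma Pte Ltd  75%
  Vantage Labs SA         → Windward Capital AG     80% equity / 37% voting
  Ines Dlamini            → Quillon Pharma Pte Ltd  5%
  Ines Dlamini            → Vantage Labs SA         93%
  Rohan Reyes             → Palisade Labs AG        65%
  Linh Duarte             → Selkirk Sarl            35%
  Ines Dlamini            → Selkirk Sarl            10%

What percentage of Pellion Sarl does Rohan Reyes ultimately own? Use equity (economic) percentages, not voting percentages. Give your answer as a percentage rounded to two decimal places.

Rohan reaches Pellion along 3 paths.
Via Northlake → Quillon: 14% × 8% × 40% = 0.448%.
Via Palisade → Quillon: 65% × 75% × 40% = 19.5%.
Via Palisade: 65% × 60% = 39%.
Total: 0.448% + 19.5% + 39% = 58.948%.
Rounded: 58.95%.

58.95%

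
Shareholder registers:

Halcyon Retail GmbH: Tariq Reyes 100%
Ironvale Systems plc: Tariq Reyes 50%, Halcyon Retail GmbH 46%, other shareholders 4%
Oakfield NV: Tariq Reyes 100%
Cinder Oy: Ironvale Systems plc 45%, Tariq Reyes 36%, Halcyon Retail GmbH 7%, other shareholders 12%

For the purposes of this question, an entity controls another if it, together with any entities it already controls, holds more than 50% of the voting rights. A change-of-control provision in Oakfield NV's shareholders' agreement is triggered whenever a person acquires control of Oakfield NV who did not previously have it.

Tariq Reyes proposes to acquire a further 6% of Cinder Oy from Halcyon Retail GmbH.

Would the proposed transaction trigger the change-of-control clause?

The purchase adds only to Tariq's holdings (Halcyon's stake shrinks), so Tariq is the only person who could newly come to control Oakfield.
Tariq holds 100% of Oakfield, so Tariq controls Oakfield.
So Tariq already controls Oakfield before the transaction.
After the purchase, Tariq's direct stake in Cinder rises to 36% + 6% = 42%, and Halcyon's stake falls to 1%.
Tariq controlled Oakfield already, so this is not a new person acquiring control; every other person's position is unchanged or reduced.
No new person acquires control, so the clause is not triggered.

No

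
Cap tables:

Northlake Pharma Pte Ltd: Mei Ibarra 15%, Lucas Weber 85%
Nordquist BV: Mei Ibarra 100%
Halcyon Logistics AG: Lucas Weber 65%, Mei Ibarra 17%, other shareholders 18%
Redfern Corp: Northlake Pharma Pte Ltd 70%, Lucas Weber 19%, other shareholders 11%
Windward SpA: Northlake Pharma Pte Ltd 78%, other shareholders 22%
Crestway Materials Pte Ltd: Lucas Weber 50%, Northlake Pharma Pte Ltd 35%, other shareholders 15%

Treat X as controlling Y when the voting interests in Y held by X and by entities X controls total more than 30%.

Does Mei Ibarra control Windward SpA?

No

Mei holds 100% of Nordquist, so Mei controls Nordquist.
Neither Mei nor any entity Mei controls holds any voting interest in Windward.
So Mei does not control Windward.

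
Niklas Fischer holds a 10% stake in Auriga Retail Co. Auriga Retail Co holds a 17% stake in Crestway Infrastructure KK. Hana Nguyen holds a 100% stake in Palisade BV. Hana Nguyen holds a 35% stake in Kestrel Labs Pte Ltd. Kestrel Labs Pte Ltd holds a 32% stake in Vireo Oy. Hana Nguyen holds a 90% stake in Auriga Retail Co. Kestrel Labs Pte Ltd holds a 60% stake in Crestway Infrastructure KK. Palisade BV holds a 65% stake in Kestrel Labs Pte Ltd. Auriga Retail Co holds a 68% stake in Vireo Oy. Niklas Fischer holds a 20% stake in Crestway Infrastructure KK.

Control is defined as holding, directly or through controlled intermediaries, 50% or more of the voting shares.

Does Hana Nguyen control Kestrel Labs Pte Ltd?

Hana holds 100% of Palisade, so Hana controls Palisade.
Palisade and Hana together hold 65% + 35% = 100% of Kestrel, so Hana controls Kestrel.

Yes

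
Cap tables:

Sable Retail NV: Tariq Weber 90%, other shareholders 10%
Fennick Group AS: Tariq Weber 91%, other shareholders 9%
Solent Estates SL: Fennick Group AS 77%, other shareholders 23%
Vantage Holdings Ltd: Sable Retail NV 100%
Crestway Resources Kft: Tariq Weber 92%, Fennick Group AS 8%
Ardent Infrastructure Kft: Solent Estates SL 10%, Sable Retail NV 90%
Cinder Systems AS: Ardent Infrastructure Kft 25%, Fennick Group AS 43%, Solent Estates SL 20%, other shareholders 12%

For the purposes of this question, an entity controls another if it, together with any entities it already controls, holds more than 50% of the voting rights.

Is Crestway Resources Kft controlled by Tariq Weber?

Yes

Tariq holds 91% of Fennick, so Tariq controls Fennick.
Tariq and Fennick together hold 92% + 8% = 100% of Crestway, so Tariq controls Crestway.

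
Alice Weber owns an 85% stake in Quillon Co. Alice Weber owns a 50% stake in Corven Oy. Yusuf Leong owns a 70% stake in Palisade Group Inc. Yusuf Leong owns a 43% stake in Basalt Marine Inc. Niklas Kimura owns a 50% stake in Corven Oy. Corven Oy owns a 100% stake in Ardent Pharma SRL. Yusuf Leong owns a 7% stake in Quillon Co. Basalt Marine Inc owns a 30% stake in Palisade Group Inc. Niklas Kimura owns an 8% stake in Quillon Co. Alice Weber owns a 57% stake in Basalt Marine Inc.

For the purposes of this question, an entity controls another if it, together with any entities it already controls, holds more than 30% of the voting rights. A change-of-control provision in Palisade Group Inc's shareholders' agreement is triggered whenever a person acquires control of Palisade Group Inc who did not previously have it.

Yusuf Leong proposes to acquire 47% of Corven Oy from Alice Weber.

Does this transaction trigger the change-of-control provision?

No

The purchase adds only to Yusuf's holdings (Alice's stake shrinks), so Yusuf is the only person who could newly come to control Palisade.
Yusuf holds 43% of Basalt, so Yusuf controls Basalt.
Yusuf and Basalt together hold 70% + 30% = 100% of Palisade, so Yusuf controls Palisade.
So Yusuf already controls Palisade before the transaction.
After the purchase, Yusuf holds 47% of Corven directly, and Alice's stake falls to 3%.
Yusuf controlled Palisade already, so this is not a new person acquiring control; every other person's position is unchanged or reduced.
No new person acquires control, so the clause is not triggered.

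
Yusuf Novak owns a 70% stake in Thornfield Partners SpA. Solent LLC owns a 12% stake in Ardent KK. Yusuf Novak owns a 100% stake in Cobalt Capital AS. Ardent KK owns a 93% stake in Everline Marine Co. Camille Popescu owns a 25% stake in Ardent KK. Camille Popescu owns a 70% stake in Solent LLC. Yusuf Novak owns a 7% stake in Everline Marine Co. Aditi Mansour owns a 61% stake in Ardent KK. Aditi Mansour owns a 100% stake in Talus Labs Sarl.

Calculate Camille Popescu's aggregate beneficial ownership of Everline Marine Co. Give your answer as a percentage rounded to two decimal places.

31.06%

Camille reaches Everline along 2 paths.
Via Solent → Ardent: 70% × 12% × 93% = 7.812%.
Via Ardent: 25% × 93% = 23.25%.
Total: 7.812% + 23.25% = 31.062%.
Rounded: 31.06%.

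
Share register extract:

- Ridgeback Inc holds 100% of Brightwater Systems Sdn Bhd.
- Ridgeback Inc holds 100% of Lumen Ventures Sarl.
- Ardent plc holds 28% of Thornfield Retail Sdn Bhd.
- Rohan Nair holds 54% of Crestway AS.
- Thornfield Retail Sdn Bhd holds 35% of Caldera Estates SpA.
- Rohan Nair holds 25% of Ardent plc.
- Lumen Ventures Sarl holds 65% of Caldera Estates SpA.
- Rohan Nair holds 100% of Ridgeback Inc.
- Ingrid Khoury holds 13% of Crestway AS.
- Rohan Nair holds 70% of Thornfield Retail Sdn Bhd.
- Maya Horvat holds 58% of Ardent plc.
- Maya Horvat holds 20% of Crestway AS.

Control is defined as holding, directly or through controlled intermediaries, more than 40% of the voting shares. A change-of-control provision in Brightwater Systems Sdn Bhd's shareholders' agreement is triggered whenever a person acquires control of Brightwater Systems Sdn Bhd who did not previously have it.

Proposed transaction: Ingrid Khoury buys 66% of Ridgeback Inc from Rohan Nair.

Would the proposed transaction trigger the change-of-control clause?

The purchase adds only to Ingrid's holdings (Rohan's stake shrinks), so Ingrid is the only person who could newly come to control Brightwater.
Ingrid's largest direct stake is 13% in Crestway, which does not meet the threshold, so Ingrid controls no company.
Neither Ingrid nor any entity Ingrid controls holds any voting interest in Brightwater.
So before the transaction, Ingrid does not control Brightwater.
After the purchase, Ingrid holds 66% of Ridgeback directly, and Rohan's stake falls to 34%.
Ingrid holds 66% of Ridgeback, so Ingrid controls Ridgeback.
Ridgeback holds 100% of Brightwater, so Ingrid controls Brightwater.
Ingrid did not control Brightwater before and does after, so the clause is triggered.

Yes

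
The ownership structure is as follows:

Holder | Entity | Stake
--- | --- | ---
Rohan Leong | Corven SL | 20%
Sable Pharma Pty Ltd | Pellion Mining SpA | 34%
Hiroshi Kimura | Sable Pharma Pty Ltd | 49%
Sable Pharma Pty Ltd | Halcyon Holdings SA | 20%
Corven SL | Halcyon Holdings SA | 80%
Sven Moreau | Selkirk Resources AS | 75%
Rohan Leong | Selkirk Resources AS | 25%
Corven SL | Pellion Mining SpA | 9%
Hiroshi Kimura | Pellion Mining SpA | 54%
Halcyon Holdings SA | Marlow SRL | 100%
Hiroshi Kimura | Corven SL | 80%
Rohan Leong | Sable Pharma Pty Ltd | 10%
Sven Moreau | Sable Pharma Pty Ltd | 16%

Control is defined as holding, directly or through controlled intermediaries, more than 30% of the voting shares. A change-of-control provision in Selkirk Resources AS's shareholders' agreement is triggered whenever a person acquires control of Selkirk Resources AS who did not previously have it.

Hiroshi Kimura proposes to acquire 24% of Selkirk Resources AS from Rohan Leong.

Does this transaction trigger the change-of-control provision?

No

The purchase adds only to Hiroshi's holdings (Rohan's stake shrinks), so Hiroshi is the only person who could newly come to control Selkirk.
Hiroshi holds 80% of Corven, so Hiroshi controls Corven.
Hiroshi holds 49% of Sable, so Hiroshi controls Sable.
Sable and Corven together hold 20% + 80% = 100% of Halcyon, so Hiroshi controls Halcyon.
Halcyon holds 100% of Marlow, so Hiroshi controls Marlow.
Sable and Corven and Hiroshi together hold 34% + 9% + 54% = 97% of Pellion, so Hiroshi controls Pellion.
Neither Hiroshi nor any entity Hiroshi controls holds any voting interest in Selkirk.
So before the transaction, Hiroshi does not control Selkirk.
After the purchase, Hiroshi holds 24% of Selkirk directly, and Rohan's stake falls to 1%.
After the transaction, Hiroshi's side holds 24% of Selkirk, not > 30%, so Hiroshi still does not control Selkirk.
No new person acquires control, so the clause is not triggered.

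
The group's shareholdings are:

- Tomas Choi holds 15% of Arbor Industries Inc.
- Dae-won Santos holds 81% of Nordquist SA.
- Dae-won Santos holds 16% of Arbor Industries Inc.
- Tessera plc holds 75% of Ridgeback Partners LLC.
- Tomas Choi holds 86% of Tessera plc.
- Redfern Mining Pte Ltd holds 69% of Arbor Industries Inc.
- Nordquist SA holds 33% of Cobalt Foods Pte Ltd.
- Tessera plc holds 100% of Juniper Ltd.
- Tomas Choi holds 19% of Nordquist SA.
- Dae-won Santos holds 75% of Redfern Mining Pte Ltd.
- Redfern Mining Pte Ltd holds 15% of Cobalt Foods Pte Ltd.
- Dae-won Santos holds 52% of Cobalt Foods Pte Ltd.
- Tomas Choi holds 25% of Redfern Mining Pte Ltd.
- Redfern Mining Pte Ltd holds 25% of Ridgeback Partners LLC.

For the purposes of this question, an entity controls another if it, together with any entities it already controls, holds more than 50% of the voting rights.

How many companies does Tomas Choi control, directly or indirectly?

Tomas holds 86% of Tessera, so Tomas controls Tessera.
Tessera holds 75% of Ridgeback, so Tomas controls Ridgeback.
Tessera holds 100% of Juniper, so Tomas controls Juniper.
No other company's threshold is met.
Tomas controls 3 companies.

3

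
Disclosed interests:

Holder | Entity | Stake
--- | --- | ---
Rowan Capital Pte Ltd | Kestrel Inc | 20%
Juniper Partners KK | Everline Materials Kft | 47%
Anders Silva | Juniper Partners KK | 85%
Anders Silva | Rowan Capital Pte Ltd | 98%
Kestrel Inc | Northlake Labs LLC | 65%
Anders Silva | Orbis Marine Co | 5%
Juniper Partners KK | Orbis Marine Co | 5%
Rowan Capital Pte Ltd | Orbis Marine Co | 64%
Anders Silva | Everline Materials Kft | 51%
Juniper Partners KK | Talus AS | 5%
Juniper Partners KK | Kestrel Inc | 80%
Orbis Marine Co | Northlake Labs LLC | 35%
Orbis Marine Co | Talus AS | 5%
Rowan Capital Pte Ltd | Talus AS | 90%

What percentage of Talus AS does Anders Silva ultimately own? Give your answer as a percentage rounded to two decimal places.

Anders reaches Talus along 5 paths.
Via Juniper → Orbis: 85% × 5% × 5% = 0.2125%.
Via Rowan → Orbis: 98% × 64% × 5% = 3.136%.
Via Orbis: 5% × 5% = 0.25%.
Via Juniper: 85% × 5% = 4.25%.
Via Rowan: 98% × 90% = 88.2%.
Total: 0.2125% + 3.136% + 0.25% + 4.25% + 88.2% = 96.0485%.
Rounded: 96.05%.

96.05%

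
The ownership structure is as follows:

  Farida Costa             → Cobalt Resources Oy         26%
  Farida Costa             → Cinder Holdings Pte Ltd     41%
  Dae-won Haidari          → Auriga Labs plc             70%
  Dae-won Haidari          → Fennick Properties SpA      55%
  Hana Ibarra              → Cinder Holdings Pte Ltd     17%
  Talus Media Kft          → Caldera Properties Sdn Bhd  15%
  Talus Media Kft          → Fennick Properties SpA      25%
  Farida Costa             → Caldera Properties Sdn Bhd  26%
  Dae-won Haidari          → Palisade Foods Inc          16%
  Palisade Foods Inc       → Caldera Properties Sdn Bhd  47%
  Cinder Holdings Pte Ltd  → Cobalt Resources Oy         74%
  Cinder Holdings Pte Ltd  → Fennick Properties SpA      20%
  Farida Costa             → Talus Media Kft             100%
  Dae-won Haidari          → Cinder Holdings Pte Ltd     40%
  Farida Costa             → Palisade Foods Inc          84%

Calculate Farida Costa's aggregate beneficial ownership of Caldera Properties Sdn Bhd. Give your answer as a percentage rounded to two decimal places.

80.48%

Farida reaches Caldera along 3 paths.
Via Talus: 100% × 15% = 15%.
Via Palisade: 84% × 47% = 39.48%.
Direct stake: 26% = 26%.
Total: 15% + 39.48% + 26% = 80.48%.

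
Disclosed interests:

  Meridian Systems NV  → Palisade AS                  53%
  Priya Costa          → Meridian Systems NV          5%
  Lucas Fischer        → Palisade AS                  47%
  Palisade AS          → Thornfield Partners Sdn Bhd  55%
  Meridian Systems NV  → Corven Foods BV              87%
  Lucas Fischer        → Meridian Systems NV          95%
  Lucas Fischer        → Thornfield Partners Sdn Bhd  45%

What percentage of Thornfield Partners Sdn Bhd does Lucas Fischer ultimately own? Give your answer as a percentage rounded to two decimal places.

98.54%

Lucas reaches Thornfield along 3 paths.
Direct stake: 45% = 45%.
Via Palisade: 47% × 55% = 25.85%.
Via Meridian → Palisade: 95% × 53% × 55% = 27.6925%.
Total: 45% + 25.85% + 27.6925% = 98.5425%.
Rounded: 98.54%.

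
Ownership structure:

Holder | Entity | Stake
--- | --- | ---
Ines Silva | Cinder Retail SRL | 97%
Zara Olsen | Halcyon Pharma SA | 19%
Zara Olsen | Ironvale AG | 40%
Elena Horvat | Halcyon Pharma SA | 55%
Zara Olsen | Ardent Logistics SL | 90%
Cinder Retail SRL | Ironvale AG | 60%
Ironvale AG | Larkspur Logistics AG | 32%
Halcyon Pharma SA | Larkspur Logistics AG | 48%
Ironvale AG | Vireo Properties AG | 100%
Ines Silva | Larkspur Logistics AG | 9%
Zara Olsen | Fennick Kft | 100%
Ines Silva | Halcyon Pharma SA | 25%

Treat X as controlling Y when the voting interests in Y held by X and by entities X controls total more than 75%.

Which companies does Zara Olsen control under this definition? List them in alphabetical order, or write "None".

Ardent Logistics SL, Fennick Kft

Zara holds 90% of Ardent, so Zara controls Ardent.
Zara holds 100% of Fennick, so Zara controls Fennick.
No other company's threshold is met.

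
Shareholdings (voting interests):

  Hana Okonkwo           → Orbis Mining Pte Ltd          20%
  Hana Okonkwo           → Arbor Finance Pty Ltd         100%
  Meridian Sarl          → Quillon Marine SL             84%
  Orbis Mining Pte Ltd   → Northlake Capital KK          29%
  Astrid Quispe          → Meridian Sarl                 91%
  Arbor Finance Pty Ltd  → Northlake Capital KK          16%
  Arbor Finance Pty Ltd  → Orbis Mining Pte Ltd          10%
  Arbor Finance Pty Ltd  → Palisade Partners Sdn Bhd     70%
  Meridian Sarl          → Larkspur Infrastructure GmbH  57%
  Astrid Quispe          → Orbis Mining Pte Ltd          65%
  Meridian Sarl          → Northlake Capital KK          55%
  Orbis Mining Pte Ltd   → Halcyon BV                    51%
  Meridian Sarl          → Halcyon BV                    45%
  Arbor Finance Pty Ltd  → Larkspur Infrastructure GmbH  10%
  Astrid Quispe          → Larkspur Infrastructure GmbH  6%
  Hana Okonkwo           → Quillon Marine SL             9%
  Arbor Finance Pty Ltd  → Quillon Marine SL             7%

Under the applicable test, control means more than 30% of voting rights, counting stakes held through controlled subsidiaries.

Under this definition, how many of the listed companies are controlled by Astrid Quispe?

6

Astrid holds 91% of Meridian, so Astrid controls Meridian.
Astrid holds 65% of Orbis, so Astrid controls Orbis.
Astrid and Meridian together hold 6% + 57% = 63% of Larkspur, so Astrid controls Larkspur.
Meridian and Orbis together hold 45% + 51% = 96% of Halcyon, so Astrid controls Halcyon.
Orbis and Meridian together hold 29% + 55% = 84% of Northlake, so Astrid controls Northlake.
Meridian holds 84% of Quillon, so Astrid controls Quillon.
No other company's threshold is met.
Astrid controls 6 companies.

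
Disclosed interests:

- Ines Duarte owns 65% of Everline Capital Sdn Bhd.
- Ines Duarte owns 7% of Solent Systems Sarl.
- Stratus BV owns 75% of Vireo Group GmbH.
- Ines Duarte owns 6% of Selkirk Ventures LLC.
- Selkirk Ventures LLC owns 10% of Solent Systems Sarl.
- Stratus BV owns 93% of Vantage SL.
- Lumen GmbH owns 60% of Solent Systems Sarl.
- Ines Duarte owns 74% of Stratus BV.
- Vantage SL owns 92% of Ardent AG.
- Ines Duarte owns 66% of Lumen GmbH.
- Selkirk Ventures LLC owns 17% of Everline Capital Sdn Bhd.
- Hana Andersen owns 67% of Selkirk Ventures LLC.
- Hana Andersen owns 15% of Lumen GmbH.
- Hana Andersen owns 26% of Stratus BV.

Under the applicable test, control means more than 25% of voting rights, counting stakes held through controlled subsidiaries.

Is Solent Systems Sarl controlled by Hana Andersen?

Hana holds 26% of Stratus, so Hana controls Stratus.
Hana holds 67% of Selkirk, so Hana controls Selkirk.
Stratus holds 93% of Vantage, so Hana controls Vantage.
Vantage holds 92% of Ardent, so Hana controls Ardent.
Stratus holds 75% of Vireo, so Hana controls Vireo.
In Solent, Hana's side holds only 10%, not > 25%.
So Hana does not control Solent.

No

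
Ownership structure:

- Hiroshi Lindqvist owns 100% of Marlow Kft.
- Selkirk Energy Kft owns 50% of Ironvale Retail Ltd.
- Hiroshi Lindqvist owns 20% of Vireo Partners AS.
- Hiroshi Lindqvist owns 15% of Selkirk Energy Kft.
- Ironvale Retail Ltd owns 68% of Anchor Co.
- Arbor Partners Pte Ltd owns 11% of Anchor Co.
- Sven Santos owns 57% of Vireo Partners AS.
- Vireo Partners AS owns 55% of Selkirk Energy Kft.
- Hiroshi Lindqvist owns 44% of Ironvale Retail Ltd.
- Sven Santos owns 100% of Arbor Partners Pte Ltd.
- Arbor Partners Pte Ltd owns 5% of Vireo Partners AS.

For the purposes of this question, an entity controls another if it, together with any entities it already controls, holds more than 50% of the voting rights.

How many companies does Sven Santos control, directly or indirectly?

Sven holds 100% of Arbor, so Sven controls Arbor.
Arbor and Sven together hold 5% + 57% = 62% of Vireo, so Sven controls Vireo.
Vireo holds 55% of Selkirk, so Sven controls Selkirk.
No other company's threshold is met.
Sven controls 3 companies.

3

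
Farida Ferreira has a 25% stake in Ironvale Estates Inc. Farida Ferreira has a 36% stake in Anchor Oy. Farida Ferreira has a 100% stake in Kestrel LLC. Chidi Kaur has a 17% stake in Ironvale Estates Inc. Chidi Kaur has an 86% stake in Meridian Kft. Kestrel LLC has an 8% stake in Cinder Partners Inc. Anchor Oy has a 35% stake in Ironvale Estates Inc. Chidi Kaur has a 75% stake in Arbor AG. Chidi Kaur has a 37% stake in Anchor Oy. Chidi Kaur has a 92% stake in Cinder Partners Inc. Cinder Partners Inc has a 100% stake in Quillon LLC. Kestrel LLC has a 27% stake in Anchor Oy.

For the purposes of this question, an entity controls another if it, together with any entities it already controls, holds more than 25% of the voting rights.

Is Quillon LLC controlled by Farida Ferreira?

Farida holds 100% of Kestrel, so Farida controls Kestrel.
Kestrel and Farida together hold 27% + 36% = 63% of Anchor, so Farida controls Anchor.
Anchor and Farida together hold 35% + 25% = 60% of Ironvale, so Farida controls Ironvale.
Neither Farida nor any entity Farida controls holds any voting interest in Quillon.
So Farida does not control Quillon.

No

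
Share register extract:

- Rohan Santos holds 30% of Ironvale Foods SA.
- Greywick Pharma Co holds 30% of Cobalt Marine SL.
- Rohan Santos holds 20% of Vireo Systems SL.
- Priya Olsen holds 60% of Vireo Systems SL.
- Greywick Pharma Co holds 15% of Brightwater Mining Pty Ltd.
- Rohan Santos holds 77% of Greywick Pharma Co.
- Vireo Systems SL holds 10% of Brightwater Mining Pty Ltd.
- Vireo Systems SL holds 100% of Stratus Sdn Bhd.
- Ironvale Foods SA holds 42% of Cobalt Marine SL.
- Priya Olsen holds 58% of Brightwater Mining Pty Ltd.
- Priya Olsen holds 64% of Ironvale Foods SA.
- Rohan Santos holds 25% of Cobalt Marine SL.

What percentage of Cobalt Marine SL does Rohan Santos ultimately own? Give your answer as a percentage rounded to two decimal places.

Rohan reaches Cobalt along 3 paths.
Via Greywick: 77% × 30% = 23.1%.
Via Ironvale: 30% × 42% = 12.6%.
Direct stake: 25% = 25%.
Total: 23.1% + 12.6% + 25% = 60.7%.
Rounded: 60.70%.

60.70%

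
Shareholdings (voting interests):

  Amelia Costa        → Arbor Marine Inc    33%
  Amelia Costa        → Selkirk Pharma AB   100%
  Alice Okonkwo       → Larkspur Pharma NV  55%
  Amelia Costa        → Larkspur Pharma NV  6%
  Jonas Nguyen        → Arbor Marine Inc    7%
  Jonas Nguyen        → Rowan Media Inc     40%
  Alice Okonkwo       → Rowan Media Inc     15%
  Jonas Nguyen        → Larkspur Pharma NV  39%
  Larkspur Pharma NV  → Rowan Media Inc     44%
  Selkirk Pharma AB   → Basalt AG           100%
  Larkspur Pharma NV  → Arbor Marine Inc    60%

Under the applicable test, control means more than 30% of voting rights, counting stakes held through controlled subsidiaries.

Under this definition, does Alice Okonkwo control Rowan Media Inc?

Yes

Alice holds 55% of Larkspur, so Alice controls Larkspur.
Alice and Larkspur together hold 15% + 44% = 59% of Rowan, so Alice controls Rowan.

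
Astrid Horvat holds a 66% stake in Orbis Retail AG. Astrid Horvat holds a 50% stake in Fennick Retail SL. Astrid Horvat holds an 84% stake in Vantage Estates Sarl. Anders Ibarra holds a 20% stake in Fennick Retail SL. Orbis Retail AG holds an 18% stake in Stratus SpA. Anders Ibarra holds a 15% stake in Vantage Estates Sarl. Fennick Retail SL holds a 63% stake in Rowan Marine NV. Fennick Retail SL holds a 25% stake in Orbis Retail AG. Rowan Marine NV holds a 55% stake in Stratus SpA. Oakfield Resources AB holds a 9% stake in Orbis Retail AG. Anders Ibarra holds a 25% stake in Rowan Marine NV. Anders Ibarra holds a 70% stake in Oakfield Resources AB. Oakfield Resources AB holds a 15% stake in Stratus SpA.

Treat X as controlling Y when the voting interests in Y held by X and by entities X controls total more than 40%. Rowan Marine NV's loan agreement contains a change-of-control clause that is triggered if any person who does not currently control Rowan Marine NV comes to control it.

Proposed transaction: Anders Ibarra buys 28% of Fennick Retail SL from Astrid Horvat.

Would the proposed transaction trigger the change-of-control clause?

The purchase adds only to Anders's holdings (Astrid's stake shrinks), so Anders is the only person who could newly come to control Rowan.
Anders holds 70% of Oakfield, so Anders controls Oakfield.
In Rowan, Anders's side holds only 25%, not > 40%.
So before the transaction, Anders does not control Rowan.
After the purchase, Anders's direct stake in Fennick rises to 20% + 28% = 48%, and Astrid's stake falls to 22%.
Anders holds 48% of Fennick, so Anders controls Fennick.
Anders and Fennick together hold 25% + 63% = 88% of Rowan, so Anders controls Rowan.
Anders did not control Rowan before and does after, so the clause is triggered.

Yes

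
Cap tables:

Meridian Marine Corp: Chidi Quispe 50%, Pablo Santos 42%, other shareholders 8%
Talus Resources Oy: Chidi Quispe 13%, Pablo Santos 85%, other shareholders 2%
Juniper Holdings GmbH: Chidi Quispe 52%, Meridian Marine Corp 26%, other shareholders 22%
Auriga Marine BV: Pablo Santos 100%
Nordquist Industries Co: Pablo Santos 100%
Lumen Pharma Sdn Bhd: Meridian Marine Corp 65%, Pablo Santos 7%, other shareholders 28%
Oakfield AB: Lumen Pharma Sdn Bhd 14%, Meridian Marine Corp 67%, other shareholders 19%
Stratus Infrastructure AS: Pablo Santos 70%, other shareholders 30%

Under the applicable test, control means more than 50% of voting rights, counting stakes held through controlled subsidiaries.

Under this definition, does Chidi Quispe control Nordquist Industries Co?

Chidi holds 52% of Juniper, so Chidi controls Juniper.
Neither Chidi nor any entity Chidi controls holds any voting interest in Nordquist.
So Chidi does not control Nordquist.

No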